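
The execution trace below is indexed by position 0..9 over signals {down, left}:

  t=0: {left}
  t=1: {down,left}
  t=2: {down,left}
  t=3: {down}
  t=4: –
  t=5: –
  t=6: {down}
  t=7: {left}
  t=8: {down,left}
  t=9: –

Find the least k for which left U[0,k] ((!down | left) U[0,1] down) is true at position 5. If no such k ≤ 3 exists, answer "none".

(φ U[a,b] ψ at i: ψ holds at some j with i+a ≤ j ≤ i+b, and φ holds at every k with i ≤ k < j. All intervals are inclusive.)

Need earliest j ≥ 5 with ((!down | left) U[0,1] down), and left at every k in [5,j-1].
  j=5: rhs holds (empty prefix). k = 0.

0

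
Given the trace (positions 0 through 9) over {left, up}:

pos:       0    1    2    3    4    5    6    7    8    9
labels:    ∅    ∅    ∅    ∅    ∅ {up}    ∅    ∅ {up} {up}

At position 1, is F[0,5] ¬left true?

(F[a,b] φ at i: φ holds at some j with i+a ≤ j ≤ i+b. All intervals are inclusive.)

Check ¬left at each j in [1,6]:
  j=1: true
  j=2: true
  j=3: true
  j=4: true
  j=5: true
  j=6: true
Found at j=1 → formula holds.

Holds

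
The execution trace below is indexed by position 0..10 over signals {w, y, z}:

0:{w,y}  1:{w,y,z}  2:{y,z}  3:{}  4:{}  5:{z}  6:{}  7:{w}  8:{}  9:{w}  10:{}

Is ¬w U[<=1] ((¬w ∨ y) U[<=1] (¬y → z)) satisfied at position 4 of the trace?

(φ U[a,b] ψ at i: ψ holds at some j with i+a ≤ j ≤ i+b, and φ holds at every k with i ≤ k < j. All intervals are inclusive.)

Need some j in [4,5] with ((¬w ∨ y) U[<=1] (¬y → z)), and ¬w at every k in [4,j-1].
  j=4: ((¬w ∨ y) U[<=1] (¬y → z)) holds; no prefix to check → satisfied.

True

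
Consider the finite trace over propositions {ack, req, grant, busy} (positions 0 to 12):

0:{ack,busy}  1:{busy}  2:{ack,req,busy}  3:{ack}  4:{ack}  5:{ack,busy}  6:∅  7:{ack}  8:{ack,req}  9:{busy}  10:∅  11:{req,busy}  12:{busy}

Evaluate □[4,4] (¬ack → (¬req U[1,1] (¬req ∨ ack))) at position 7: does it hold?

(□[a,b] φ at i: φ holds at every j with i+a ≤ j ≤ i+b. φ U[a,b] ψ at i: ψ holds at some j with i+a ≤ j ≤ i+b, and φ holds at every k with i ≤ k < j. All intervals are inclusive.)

False

Check (¬ack → (¬req U[1,1] (¬req ∨ ack))) at every j in [11,11]:
  j=11: antecedent true; consequent fails → ✗
Fails at j=11 → formula fails.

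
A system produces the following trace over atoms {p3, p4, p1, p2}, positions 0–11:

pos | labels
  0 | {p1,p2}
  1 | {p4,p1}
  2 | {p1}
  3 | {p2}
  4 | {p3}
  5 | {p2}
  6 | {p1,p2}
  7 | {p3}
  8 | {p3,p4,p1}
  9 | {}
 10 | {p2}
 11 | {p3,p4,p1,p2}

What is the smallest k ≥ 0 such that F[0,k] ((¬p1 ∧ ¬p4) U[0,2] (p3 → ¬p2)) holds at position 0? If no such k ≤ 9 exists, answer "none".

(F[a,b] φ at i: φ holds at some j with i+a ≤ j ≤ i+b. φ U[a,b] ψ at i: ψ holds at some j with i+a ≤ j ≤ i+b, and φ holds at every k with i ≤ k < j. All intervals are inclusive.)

Scan j = 0,1,… for ((¬p1 ∧ ¬p4) U[0,2] (p3 → ¬p2)):
  j=0: holds
First hit at j=0, so smallest k = 0-0 = 0.

0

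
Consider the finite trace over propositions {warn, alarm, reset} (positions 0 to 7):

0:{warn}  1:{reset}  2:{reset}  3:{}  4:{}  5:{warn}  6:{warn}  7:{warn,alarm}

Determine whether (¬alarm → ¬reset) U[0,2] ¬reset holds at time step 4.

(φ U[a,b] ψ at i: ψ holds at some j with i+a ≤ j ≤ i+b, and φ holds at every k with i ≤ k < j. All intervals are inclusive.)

Holds

Need some j in [4,6] with ¬reset, and (¬alarm → ¬reset) at every k in [4,j-1].
  j=4: ¬reset holds; no prefix to check → satisfied.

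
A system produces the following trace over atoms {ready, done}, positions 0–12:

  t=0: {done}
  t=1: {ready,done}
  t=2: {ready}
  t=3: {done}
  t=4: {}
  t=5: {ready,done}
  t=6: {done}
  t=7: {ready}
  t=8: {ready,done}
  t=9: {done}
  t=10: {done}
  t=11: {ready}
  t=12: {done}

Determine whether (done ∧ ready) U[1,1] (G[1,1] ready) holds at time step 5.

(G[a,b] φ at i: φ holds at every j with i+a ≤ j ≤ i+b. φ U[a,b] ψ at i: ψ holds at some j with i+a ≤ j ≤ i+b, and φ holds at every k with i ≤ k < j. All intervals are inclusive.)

Need some j in [6,6] with G[1,1] ready, and (done ∧ ready) at every k in [5,j-1].
  j=6: G[1,1] ready holds; (done ∧ ready) holds at every k in [5,5] → satisfied.

True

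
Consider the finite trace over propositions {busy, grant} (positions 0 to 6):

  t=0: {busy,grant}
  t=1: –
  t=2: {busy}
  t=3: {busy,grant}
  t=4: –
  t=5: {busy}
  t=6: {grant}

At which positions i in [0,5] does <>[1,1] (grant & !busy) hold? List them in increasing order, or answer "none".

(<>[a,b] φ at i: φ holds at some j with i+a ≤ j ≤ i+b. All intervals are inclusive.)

Evaluate at each i in [0,5]:
  i=0: ✗ (none in [1,1])
  i=1: ✗ (none in [2,2])
  i=2: ✗ (none in [3,3])
  i=3: ✗ (none in [4,4])
  i=4: ✗ (none in [5,5])
  i=5: ✓ (witness j=6)

5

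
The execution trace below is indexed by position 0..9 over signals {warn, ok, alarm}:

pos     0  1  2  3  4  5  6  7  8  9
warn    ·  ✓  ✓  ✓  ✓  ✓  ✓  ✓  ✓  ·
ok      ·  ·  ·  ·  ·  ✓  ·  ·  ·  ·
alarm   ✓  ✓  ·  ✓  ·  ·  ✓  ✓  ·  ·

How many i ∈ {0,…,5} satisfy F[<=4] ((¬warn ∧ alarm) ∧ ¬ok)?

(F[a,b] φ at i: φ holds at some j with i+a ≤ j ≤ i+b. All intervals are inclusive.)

1

Evaluate at each i in [0,5]:
  i=0: ✓ (witness j=0)
  i=1: ✗ (none in [1,5])
  i=2: ✗ (none in [2,6])
  i=3: ✗ (none in [3,7])
  i=4: ✗ (none in [4,8])
  i=5: ✗ (none in [5,9])
Positions where it holds: {0} → 1.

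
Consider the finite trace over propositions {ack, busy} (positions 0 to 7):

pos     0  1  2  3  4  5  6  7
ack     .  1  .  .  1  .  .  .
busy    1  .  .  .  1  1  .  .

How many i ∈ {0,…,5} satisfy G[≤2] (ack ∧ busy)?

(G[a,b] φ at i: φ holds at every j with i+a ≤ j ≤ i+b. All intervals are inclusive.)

0

Evaluate at each i in [0,5]:
  i=0: ✗ (fails at j=0)
  i=1: ✗ (fails at j=1)
  i=2: ✗ (fails at j=2)
  i=3: ✗ (fails at j=3)
  i=4: ✗ (fails at j=5)
  i=5: ✗ (fails at j=5)
Positions where it holds: {} → 0.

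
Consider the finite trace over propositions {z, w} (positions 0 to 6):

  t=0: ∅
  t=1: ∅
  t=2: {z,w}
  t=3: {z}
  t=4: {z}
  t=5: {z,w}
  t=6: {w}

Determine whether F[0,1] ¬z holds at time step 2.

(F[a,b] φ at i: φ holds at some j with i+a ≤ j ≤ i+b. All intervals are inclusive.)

Check ¬z at each j in [2,3]:
  j=2: false
  j=3: false
No position in the window satisfies it → formula fails.

False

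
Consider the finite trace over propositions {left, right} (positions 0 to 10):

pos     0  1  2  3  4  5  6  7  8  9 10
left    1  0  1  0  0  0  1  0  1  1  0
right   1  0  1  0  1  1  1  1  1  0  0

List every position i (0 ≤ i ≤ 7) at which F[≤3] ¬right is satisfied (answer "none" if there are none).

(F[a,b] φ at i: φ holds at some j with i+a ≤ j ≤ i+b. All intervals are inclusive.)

Evaluate at each i in [0,7]:
  i=0: ✓ (witness j=1)
  i=1: ✓ (witness j=1)
  i=2: ✓ (witness j=3)
  i=3: ✓ (witness j=3)
  i=4: ✗ (none in [4,7])
  i=5: ✗ (none in [5,8])
  i=6: ✓ (witness j=9)
  i=7: ✓ (witness j=9)

0, 1, 2, 3, 6, 7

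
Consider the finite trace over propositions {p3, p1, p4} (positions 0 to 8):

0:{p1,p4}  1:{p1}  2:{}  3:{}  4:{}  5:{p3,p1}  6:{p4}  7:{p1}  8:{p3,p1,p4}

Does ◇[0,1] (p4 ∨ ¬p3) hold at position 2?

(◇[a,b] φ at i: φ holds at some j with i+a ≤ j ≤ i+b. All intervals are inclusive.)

Check (p4 ∨ ¬p3) at each j in [2,3]:
  j=2: true
  j=3: true
Found at j=2 → formula holds.

True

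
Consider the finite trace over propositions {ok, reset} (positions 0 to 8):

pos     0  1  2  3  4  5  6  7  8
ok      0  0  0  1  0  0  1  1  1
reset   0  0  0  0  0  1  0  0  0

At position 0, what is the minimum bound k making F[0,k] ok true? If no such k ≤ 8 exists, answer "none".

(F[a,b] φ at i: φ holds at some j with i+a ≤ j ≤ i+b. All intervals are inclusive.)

Scan j = 0,1,… for ok:
  j=0: fails
  j=1: fails
  j=2: fails
  j=3: holds
First hit at j=3, so smallest k = 3-0 = 3.

3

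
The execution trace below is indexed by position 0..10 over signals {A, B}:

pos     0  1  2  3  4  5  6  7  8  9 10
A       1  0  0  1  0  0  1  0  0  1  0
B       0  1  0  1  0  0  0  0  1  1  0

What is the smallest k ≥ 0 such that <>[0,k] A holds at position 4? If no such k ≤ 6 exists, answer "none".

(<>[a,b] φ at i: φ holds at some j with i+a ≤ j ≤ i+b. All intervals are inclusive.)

Scan j = 4,5,… for A:
  j=4: fails
  j=5: fails
  j=6: holds
First hit at j=6, so smallest k = 6-4 = 2.

2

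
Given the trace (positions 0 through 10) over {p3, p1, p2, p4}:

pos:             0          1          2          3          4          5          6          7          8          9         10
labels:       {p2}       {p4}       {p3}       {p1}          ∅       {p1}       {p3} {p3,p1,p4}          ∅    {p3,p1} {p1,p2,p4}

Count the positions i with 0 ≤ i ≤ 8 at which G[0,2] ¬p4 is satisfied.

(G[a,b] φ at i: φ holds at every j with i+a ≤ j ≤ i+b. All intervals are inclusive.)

3

Evaluate at each i in [0,8]:
  i=0: ✗ (fails at j=1)
  i=1: ✗ (fails at j=1)
  i=2: ✓ (all of [2,4])
  i=3: ✓ (all of [3,5])
  i=4: ✓ (all of [4,6])
  i=5: ✗ (fails at j=7)
  i=6: ✗ (fails at j=7)
  i=7: ✗ (fails at j=7)
  i=8: ✗ (fails at j=10)
Positions where it holds: {2, 3, 4} → 3.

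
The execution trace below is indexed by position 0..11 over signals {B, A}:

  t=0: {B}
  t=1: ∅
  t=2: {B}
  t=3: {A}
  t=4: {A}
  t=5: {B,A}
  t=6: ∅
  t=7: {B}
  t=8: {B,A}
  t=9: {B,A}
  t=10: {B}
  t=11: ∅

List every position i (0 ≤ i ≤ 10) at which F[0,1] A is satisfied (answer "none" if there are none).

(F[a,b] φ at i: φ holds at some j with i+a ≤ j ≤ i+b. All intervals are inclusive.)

2, 3, 4, 5, 7, 8, 9

Evaluate at each i in [0,10]:
  i=0: ✗ (none in [0,1])
  i=1: ✗ (none in [1,2])
  i=2: ✓ (witness j=3)
  i=3: ✓ (witness j=3)
  i=4: ✓ (witness j=4)
  i=5: ✓ (witness j=5)
  i=6: ✗ (none in [6,7])
  i=7: ✓ (witness j=8)
  i=8: ✓ (witness j=8)
  i=9: ✓ (witness j=9)
  i=10: ✗ (none in [10,11])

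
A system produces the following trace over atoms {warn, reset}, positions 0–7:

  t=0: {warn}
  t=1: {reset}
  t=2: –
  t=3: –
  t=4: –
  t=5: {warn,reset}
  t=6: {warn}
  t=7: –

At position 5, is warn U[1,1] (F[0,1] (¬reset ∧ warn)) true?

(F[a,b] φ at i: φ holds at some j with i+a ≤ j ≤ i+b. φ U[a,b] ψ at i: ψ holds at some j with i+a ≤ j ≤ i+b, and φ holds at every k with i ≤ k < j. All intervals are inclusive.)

Need some j in [6,6] with F[0,1] (¬reset ∧ warn), and warn at every k in [5,j-1].
  j=6: F[0,1] (¬reset ∧ warn) holds; warn holds at every k in [5,5] → satisfied.

True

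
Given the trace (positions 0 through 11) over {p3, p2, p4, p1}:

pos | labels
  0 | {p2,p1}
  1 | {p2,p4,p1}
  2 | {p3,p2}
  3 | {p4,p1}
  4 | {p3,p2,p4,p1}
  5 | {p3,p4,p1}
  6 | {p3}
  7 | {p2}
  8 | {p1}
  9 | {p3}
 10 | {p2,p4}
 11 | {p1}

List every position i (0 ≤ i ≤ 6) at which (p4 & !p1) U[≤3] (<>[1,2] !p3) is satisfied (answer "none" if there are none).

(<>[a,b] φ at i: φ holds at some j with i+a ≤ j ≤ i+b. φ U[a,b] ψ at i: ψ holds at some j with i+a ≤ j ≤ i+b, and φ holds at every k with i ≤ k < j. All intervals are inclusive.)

Evaluate at each i in [0,6]:
  i=0: ✓ (rhs at j=0)
  i=1: ✓ (rhs at j=1)
  i=2: ✓ (rhs at j=2)
  i=3: ✗ (lhs fails at k=3 before rhs at j=5)
  i=4: ✗ (lhs fails at k=4 before rhs at j=5)
  i=5: ✓ (rhs at j=5)
  i=6: ✓ (rhs at j=6)

0, 1, 2, 5, 6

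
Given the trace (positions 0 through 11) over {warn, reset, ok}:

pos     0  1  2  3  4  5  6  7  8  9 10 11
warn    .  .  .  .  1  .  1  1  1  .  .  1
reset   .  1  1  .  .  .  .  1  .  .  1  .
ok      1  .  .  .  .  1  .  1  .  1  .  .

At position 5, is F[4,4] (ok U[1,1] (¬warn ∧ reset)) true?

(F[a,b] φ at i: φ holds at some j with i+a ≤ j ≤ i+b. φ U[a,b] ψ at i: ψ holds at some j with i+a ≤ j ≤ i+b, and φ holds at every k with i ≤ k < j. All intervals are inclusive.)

Yes

Check (ok U[1,1] (¬warn ∧ reset)) at each j in [9,9]:
  j=9: holds
Found at j=9 → formula holds.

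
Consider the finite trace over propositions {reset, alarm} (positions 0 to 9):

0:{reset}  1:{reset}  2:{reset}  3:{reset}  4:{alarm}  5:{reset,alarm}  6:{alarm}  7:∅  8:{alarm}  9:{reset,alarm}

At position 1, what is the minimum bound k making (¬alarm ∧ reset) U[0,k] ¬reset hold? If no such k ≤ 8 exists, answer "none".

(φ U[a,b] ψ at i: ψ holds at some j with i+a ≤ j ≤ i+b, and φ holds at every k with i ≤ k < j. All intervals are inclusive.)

Need earliest j ≥ 1 with ¬reset, and (¬alarm ∧ reset) at every k in [1,j-1].
  j=1: rhs fails.
  j=2: rhs fails.
  j=3: rhs fails.
  j=4: rhs holds; lhs holds on [1,3]. k = 3.

3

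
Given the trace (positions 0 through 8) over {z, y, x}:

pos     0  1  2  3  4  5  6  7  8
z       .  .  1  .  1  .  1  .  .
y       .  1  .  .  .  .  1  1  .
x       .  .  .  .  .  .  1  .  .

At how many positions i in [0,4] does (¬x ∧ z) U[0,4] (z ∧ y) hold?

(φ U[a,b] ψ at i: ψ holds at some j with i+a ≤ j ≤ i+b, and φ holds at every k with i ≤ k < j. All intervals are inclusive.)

0

Evaluate at each i in [0,4]:
  i=0: ✗ (no rhs in [0,4])
  i=1: ✗ (no rhs in [1,5])
  i=2: ✗ (lhs fails at k=3 before rhs at j=6)
  i=3: ✗ (lhs fails at k=3 before rhs at j=6)
  i=4: ✗ (lhs fails at k=5 before rhs at j=6)
Positions where it holds: {} → 0.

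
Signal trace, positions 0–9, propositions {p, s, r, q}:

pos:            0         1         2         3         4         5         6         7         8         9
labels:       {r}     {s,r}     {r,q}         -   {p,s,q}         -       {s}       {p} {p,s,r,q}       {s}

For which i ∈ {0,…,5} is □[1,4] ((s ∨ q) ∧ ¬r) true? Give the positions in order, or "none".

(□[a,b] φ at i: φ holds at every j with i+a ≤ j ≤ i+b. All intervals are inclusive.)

Evaluate at each i in [0,5]:
  i=0: ✗ (fails at j=1)
  i=1: ✗ (fails at j=2)
  i=2: ✗ (fails at j=3)
  i=3: ✗ (fails at j=5)
  i=4: ✗ (fails at j=5)
  i=5: ✗ (fails at j=7)

none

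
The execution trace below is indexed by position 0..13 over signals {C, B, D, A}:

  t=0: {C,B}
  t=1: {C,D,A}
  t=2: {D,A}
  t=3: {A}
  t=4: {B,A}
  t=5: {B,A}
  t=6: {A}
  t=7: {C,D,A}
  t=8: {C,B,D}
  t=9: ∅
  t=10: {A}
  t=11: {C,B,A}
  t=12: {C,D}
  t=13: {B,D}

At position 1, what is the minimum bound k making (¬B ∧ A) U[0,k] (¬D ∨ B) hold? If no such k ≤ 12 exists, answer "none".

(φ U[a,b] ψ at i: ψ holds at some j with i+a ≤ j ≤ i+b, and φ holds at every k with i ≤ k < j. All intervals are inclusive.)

2

Need earliest j ≥ 1 with (¬D ∨ B), and (¬B ∧ A) at every k in [1,j-1].
  j=1: rhs fails.
  j=2: rhs fails.
  j=3: rhs holds; lhs holds on [1,2]. k = 2.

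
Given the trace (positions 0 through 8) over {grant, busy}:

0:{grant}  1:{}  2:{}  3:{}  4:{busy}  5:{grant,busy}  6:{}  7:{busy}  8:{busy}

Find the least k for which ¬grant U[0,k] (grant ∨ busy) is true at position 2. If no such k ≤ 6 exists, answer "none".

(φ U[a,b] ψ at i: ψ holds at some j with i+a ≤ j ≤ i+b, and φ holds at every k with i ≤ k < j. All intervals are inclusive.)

Need earliest j ≥ 2 with (grant ∨ busy), and ¬grant at every k in [2,j-1].
  j=2: rhs fails.
  j=3: rhs fails.
  j=4: rhs holds; lhs holds on [2,3]. k = 2.

2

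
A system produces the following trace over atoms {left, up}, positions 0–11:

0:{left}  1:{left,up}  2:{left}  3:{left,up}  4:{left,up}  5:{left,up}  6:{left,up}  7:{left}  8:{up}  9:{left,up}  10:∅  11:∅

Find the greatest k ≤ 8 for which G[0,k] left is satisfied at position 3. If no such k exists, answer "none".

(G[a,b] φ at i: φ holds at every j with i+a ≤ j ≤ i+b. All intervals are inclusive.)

left must hold from j=3 onward; find where it first fails.
  j=3: holds
  j=4: holds
  j=5: holds
  j=6: holds
  j=7: holds
  j=8: fails
Holds on [3,7], so largest k = 4.

4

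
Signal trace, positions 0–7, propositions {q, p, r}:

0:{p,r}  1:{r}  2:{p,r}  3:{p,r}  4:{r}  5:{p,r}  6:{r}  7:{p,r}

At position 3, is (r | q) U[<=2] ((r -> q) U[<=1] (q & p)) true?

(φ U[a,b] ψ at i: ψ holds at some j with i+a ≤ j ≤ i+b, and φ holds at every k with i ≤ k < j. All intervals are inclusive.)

Need some j in [3,5] with ((r -> q) U[<=1] (q & p)), and (r | q) at every k in [3,j-1].
  j=3: ((r -> q) U[<=1] (q & p)) — fails.
  j=4: ((r -> q) U[<=1] (q & p)) — fails.
  j=5: ((r -> q) U[<=1] (q & p)) — fails.
No j in the window works → until fails.

No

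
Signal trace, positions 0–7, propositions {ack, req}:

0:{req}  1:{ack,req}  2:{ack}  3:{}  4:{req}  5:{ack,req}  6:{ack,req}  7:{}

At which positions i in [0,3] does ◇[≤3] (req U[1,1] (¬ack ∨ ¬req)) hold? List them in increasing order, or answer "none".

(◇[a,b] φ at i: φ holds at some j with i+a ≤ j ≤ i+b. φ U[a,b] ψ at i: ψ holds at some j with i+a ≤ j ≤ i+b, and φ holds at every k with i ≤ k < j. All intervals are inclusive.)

Evaluate at each i in [0,3]:
  i=0: ✓ (witness j=1)
  i=1: ✓ (witness j=1)
  i=2: ✗ (none in [2,5])
  i=3: ✓ (witness j=6)

0, 1, 3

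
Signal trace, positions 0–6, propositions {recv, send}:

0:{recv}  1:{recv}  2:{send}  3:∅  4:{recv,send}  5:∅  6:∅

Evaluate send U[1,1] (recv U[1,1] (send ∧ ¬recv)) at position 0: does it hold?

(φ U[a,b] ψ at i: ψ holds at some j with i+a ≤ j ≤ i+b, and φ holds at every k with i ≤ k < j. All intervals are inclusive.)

No

Need some j in [1,1] with (recv U[1,1] (send ∧ ¬recv)), and send at every k in [0,j-1].
  j=1: (recv U[1,1] (send ∧ ¬recv)) holds, but send fails at k=0 → not this j.
No j in the window works → until fails.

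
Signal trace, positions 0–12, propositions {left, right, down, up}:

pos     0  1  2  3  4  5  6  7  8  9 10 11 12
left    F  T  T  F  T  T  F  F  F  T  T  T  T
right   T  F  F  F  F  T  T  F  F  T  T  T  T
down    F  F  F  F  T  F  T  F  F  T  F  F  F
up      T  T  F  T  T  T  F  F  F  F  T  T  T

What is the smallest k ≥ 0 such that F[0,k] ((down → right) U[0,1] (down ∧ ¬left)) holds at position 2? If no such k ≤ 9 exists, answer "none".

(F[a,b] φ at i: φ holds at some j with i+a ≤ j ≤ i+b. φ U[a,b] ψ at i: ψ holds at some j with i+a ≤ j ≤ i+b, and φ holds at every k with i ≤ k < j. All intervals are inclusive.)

Scan j = 2,3,… for ((down → right) U[0,1] (down ∧ ¬left)):
  j=2: fails
  j=3: fails
  j=4: fails
  j=5: holds
First hit at j=5, so smallest k = 5-2 = 3.

3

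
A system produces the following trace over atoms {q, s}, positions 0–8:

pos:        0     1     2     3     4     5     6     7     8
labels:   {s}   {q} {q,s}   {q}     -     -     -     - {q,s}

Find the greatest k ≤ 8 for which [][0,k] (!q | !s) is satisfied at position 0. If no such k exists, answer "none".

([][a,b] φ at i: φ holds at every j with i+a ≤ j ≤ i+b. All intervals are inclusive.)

1

(!q | !s) must hold from j=0 onward; find where it first fails.
  j=0: holds
  j=1: holds
  j=2: fails
Holds on [0,1], so largest k = 1.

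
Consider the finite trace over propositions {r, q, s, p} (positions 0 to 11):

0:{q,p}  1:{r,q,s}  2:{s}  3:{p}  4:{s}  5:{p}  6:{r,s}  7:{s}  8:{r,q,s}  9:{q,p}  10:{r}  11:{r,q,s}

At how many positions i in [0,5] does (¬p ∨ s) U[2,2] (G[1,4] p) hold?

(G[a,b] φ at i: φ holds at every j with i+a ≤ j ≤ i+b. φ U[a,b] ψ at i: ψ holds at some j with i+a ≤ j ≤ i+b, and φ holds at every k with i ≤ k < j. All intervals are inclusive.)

Evaluate at each i in [0,5]:
  i=0: ✗ (no rhs in [2,2])
  i=1: ✗ (no rhs in [3,3])
  i=2: ✗ (no rhs in [4,4])
  i=3: ✗ (no rhs in [5,5])
  i=4: ✗ (no rhs in [6,6])
  i=5: ✗ (no rhs in [7,7])
Positions where it holds: {} → 0.

0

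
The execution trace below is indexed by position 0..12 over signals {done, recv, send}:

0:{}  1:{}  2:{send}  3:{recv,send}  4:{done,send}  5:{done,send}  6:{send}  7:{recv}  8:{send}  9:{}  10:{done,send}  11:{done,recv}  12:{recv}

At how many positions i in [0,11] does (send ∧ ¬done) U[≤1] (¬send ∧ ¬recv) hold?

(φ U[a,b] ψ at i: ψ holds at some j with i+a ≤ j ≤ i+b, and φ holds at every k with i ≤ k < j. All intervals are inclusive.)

4

Evaluate at each i in [0,11]:
  i=0: ✓ (rhs at j=0)
  i=1: ✓ (rhs at j=1)
  i=2: ✗ (no rhs in [2,3])
  i=3: ✗ (no rhs in [3,4])
  i=4: ✗ (no rhs in [4,5])
  i=5: ✗ (no rhs in [5,6])
  i=6: ✗ (no rhs in [6,7])
  i=7: ✗ (no rhs in [7,8])
  i=8: ✓ (rhs at j=9; lhs holds on [8,8])
  i=9: ✓ (rhs at j=9)
  i=10: ✗ (no rhs in [10,11])
  i=11: ✗ (no rhs in [11,12])
Positions where it holds: {0, 1, 8, 9} → 4.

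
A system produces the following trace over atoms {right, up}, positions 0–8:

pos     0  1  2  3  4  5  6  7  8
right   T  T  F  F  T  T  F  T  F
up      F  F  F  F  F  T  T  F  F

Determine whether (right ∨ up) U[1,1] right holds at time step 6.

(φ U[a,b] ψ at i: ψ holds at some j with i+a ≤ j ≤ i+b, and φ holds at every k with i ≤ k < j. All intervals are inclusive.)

True

Need some j in [7,7] with right, and (right ∨ up) at every k in [6,j-1].
  j=7: right holds; (right ∨ up) holds at every k in [6,6] → satisfied.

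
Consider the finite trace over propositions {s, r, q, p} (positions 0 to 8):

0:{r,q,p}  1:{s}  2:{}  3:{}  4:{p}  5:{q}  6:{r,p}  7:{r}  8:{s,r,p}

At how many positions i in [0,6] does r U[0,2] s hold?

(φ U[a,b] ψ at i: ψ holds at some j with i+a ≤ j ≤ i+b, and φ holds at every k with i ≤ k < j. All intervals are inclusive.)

Evaluate at each i in [0,6]:
  i=0: ✓ (rhs at j=1; lhs holds on [0,0])
  i=1: ✓ (rhs at j=1)
  i=2: ✗ (no rhs in [2,4])
  i=3: ✗ (no rhs in [3,5])
  i=4: ✗ (no rhs in [4,6])
  i=5: ✗ (no rhs in [5,7])
  i=6: ✓ (rhs at j=8; lhs holds on [6,7])
Positions where it holds: {0, 1, 6} → 3.

3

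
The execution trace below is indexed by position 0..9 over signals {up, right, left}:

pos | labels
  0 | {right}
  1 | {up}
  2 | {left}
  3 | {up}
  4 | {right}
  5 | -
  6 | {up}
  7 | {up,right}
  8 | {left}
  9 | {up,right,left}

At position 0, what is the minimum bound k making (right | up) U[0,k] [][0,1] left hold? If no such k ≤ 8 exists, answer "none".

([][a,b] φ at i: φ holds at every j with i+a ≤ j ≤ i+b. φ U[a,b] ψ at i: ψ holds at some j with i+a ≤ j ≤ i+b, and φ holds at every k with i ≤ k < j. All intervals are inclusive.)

Need earliest j ≥ 0 with [][0,1] left, and (right | up) at every k in [0,j-1].
  j=0: rhs fails.
  j=1: rhs fails.
  j=2: rhs fails.
  j=3: rhs fails.
  j=4: rhs fails.
  j=5: rhs fails.
  j=6: rhs fails.
  j=7: rhs fails.
  j=8: rhs holds but lhs fails at k=2.
No witness within the range → none.

none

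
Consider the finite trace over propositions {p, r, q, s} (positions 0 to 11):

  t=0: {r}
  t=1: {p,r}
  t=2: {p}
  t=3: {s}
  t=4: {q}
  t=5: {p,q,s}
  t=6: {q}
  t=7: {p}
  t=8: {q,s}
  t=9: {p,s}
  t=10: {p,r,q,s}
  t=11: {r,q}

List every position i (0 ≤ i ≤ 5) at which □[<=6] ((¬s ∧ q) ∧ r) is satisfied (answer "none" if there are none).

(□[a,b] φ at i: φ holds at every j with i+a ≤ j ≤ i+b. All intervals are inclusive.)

none

Evaluate at each i in [0,5]:
  i=0: ✗ (fails at j=0)
  i=1: ✗ (fails at j=1)
  i=2: ✗ (fails at j=2)
  i=3: ✗ (fails at j=3)
  i=4: ✗ (fails at j=4)
  i=5: ✗ (fails at j=5)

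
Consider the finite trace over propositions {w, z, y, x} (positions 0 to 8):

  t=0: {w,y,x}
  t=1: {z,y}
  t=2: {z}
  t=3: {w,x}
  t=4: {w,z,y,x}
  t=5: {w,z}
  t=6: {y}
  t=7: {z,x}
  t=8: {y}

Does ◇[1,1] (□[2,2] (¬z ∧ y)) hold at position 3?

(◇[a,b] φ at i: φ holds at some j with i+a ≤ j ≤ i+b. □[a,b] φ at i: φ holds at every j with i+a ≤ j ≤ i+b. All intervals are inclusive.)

True

Check □[2,2] (¬z ∧ y) at each j in [4,4]:
  j=4: holds on [6,6]
Found at j=4 → formula holds.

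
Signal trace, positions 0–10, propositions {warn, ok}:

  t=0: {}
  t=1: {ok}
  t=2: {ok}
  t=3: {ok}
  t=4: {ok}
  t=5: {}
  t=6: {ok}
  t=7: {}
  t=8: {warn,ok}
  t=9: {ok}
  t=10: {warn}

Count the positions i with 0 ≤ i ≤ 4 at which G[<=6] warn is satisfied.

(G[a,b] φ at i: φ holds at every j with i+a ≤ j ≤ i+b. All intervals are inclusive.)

0

Evaluate at each i in [0,4]:
  i=0: ✗ (fails at j=0)
  i=1: ✗ (fails at j=1)
  i=2: ✗ (fails at j=2)
  i=3: ✗ (fails at j=3)
  i=4: ✗ (fails at j=4)
Positions where it holds: {} → 0.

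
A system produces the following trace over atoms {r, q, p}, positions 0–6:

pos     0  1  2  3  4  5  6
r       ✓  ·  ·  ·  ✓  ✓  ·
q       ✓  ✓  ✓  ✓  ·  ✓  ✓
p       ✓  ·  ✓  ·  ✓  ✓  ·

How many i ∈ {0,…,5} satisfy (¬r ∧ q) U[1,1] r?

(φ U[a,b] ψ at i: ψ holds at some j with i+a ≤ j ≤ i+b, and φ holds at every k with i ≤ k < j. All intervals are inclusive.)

1

Evaluate at each i in [0,5]:
  i=0: ✗ (no rhs in [1,1])
  i=1: ✗ (no rhs in [2,2])
  i=2: ✗ (no rhs in [3,3])
  i=3: ✓ (rhs at j=4; lhs holds on [3,3])
  i=4: ✗ (lhs fails at k=4 before rhs at j=5)
  i=5: ✗ (no rhs in [6,6])
Positions where it holds: {3} → 1.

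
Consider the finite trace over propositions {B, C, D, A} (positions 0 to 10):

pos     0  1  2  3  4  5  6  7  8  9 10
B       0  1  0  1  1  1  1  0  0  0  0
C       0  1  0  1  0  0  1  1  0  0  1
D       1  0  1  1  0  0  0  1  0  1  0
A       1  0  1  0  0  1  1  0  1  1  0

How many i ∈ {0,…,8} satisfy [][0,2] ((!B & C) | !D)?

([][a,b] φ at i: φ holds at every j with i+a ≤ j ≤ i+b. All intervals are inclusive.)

3

Evaluate at each i in [0,8]:
  i=0: ✗ (fails at j=0)
  i=1: ✗ (fails at j=2)
  i=2: ✗ (fails at j=2)
  i=3: ✗ (fails at j=3)
  i=4: ✓ (all of [4,6])
  i=5: ✓ (all of [5,7])
  i=6: ✓ (all of [6,8])
  i=7: ✗ (fails at j=9)
  i=8: ✗ (fails at j=9)
Positions where it holds: {4, 5, 6} → 3.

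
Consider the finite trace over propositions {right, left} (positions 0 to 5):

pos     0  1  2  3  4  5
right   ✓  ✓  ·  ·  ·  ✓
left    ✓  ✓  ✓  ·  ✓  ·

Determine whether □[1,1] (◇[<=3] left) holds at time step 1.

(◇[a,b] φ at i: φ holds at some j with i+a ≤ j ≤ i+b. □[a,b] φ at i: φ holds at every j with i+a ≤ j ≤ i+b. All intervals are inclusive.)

True

Check ◇[<=3] left at every j in [2,2]:
  j=2: holds (witness at 2)
All positions satisfy it → formula holds.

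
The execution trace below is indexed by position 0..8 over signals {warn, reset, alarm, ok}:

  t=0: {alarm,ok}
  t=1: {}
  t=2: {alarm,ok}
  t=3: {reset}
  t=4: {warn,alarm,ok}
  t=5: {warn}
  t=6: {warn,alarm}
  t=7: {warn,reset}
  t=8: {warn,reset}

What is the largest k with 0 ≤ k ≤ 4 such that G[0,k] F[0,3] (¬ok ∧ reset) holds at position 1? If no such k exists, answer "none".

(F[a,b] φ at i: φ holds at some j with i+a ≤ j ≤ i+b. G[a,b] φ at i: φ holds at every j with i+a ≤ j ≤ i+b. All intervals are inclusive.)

4

F[0,3] (¬ok ∧ reset) must hold from j=1 onward; find where it first fails.
  j=1: holds
  j=2: holds
  j=3: holds
  j=4: holds
  j=5: holds
Holds through j=5; largest k = 4.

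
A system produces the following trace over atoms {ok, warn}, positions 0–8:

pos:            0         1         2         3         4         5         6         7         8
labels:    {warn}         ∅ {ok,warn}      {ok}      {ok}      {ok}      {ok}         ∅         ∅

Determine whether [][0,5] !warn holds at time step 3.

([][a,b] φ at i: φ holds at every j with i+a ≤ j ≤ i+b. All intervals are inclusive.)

Holds

Check !warn at every j in [3,8]:
  j=3: true
  j=4: true
  j=5: true
  j=6: true
  j=7: true
  j=8: true
All positions satisfy it → formula holds.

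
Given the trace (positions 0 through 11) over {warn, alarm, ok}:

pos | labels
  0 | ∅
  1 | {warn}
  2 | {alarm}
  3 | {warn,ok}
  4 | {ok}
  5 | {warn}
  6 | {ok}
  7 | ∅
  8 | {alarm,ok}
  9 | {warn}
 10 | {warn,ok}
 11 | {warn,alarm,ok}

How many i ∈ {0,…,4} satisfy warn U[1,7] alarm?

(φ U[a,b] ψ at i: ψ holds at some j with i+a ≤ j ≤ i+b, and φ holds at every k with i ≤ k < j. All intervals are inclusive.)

1

Evaluate at each i in [0,4]:
  i=0: ✗ (lhs fails at k=0 before rhs at j=2)
  i=1: ✓ (rhs at j=2; lhs holds on [1,1])
  i=2: ✗ (lhs fails at k=2 before rhs at j=8)
  i=3: ✗ (lhs fails at k=4 before rhs at j=8)
  i=4: ✗ (lhs fails at k=4 before rhs at j=8)
Positions where it holds: {1} → 1.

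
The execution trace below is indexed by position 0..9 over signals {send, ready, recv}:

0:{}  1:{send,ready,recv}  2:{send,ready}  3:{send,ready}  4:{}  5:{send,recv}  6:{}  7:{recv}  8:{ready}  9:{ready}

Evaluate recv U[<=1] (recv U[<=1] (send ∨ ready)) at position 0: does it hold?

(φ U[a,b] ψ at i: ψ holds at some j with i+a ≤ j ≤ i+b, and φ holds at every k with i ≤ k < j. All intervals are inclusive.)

Need some j in [0,1] with (recv U[<=1] (send ∨ ready)), and recv at every k in [0,j-1].
  j=0: (recv U[<=1] (send ∨ ready)) — fails.
  j=1: (recv U[<=1] (send ∨ ready)) holds, but recv fails at k=0 → not this j.
No j in the window works → until fails.

Does not hold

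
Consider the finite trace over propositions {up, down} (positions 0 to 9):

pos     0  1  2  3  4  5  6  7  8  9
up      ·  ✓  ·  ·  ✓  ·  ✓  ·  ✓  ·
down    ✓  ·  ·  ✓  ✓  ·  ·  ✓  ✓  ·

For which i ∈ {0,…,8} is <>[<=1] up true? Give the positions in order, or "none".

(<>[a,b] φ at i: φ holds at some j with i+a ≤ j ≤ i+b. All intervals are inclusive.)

Evaluate at each i in [0,8]:
  i=0: ✓ (witness j=1)
  i=1: ✓ (witness j=1)
  i=2: ✗ (none in [2,3])
  i=3: ✓ (witness j=4)
  i=4: ✓ (witness j=4)
  i=5: ✓ (witness j=6)
  i=6: ✓ (witness j=6)
  i=7: ✓ (witness j=8)
  i=8: ✓ (witness j=8)

0, 1, 3, 4, 5, 6, 7, 8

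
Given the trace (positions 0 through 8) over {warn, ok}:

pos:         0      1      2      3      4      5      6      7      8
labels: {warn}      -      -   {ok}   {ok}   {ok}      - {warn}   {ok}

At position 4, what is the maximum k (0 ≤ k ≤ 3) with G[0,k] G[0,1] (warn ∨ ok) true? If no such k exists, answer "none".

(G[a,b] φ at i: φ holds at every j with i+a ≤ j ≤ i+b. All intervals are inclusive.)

G[0,1] (warn ∨ ok) must hold from j=4 onward; find where it first fails.
  j=4: holds
  j=5: fails
Holds on [4,4], so largest k = 0.

0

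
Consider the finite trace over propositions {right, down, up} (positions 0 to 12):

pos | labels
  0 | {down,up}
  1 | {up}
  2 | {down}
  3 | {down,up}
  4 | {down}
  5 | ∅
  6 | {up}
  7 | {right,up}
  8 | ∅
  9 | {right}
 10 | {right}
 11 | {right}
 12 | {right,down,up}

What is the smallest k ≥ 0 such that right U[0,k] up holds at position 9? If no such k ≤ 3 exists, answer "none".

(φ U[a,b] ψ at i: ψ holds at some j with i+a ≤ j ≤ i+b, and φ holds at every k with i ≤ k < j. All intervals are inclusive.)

3

Need earliest j ≥ 9 with up, and right at every k in [9,j-1].
  j=9: rhs fails.
  j=10: rhs fails.
  j=11: rhs fails.
  j=12: rhs holds; lhs holds on [9,11]. k = 3.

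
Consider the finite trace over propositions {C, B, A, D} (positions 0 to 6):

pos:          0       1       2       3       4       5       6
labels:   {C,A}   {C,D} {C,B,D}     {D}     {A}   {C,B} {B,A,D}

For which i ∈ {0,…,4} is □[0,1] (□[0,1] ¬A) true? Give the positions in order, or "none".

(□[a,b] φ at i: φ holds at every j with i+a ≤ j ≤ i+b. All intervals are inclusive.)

1

Evaluate at each i in [0,4]:
  i=0: ✗ (fails at j=0)
  i=1: ✓ (all of [1,2])
  i=2: ✗ (fails at j=3)
  i=3: ✗ (fails at j=3)
  i=4: ✗ (fails at j=4)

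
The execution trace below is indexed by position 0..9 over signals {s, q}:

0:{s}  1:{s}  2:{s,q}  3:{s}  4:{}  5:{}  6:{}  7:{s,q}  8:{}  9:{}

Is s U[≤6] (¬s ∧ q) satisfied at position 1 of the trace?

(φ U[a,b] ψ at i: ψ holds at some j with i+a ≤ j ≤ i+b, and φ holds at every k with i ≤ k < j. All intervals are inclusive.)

Need some j in [1,7] with (¬s ∧ q), and s at every k in [1,j-1].
  j=1: (¬s ∧ q) false.
  j=2: (¬s ∧ q) false.
  j=3: (¬s ∧ q) false.
  j=4: (¬s ∧ q) false.
  j=5: (¬s ∧ q) false.
  j=6: (¬s ∧ q) false.
  j=7: (¬s ∧ q) false.
No j in the window works → until fails.

No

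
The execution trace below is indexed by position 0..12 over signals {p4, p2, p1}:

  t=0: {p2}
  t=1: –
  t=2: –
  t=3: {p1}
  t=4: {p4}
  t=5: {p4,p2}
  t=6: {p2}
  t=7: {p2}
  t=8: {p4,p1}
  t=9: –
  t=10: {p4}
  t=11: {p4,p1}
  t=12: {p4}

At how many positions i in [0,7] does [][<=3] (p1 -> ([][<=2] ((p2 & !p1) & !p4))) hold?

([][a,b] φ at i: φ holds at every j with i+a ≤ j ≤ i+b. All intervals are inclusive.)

Evaluate at each i in [0,7]:
  i=0: ✗ (fails at j=3)
  i=1: ✗ (fails at j=3)
  i=2: ✗ (fails at j=3)
  i=3: ✗ (fails at j=3)
  i=4: ✓ (all of [4,7])
  i=5: ✗ (fails at j=8)
  i=6: ✗ (fails at j=8)
  i=7: ✗ (fails at j=8)
Positions where it holds: {4} → 1.

1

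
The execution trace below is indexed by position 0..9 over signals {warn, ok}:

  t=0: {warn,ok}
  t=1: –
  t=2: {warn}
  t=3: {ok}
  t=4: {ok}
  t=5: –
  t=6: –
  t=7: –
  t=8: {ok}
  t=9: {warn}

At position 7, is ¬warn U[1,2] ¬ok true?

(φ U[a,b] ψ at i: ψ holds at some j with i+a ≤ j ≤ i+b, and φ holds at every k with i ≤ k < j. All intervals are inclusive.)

True

Need some j in [8,9] with ¬ok, and ¬warn at every k in [7,j-1].
  j=8: ¬ok false.
  j=9: ¬ok holds; ¬warn holds at every k in [7,8] → satisfied.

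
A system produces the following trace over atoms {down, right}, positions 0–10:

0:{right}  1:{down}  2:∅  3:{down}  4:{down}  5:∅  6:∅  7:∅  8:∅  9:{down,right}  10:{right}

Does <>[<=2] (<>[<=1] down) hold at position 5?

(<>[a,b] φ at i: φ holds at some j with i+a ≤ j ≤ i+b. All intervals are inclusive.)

Check <>[<=1] down at each j in [5,7]:
  j=5: fails (none in [5,6])
  j=6: fails (none in [6,7])
  j=7: fails (none in [7,8])
No position in the window satisfies it → formula fails.

False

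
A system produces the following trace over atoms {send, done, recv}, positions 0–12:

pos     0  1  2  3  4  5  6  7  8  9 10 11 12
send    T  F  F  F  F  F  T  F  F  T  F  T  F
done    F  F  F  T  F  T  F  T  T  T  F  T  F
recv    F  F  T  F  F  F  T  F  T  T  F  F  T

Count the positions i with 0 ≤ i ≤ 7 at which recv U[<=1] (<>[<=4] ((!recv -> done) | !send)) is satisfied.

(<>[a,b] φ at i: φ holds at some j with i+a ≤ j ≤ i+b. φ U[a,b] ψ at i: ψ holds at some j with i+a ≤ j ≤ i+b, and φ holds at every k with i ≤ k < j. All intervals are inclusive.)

Evaluate at each i in [0,7]:
  i=0: ✓ (rhs at j=0)
  i=1: ✓ (rhs at j=1)
  i=2: ✓ (rhs at j=2)
  i=3: ✓ (rhs at j=3)
  i=4: ✓ (rhs at j=4)
  i=5: ✓ (rhs at j=5)
  i=6: ✓ (rhs at j=6)
  i=7: ✓ (rhs at j=7)
Positions where it holds: {0, 1, 2, 3, 4, 5, 6, 7} → 8.

8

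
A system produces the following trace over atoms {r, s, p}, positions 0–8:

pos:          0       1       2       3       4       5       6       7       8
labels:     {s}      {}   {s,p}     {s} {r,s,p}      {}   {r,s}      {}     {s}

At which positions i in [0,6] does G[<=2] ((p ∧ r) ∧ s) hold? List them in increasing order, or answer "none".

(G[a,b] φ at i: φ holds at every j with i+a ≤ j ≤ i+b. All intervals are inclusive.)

none

Evaluate at each i in [0,6]:
  i=0: ✗ (fails at j=0)
  i=1: ✗ (fails at j=1)
  i=2: ✗ (fails at j=2)
  i=3: ✗ (fails at j=3)
  i=4: ✗ (fails at j=5)
  i=5: ✗ (fails at j=5)
  i=6: ✗ (fails at j=6)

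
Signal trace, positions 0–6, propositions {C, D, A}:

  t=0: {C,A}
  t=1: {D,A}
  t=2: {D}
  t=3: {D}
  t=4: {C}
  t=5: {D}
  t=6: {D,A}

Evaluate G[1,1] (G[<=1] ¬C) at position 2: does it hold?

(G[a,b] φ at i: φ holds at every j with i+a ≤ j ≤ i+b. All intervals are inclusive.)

Check G[<=1] ¬C at every j in [3,3]:
  j=3: fails at 4
Fails at j=3 → formula fails.

False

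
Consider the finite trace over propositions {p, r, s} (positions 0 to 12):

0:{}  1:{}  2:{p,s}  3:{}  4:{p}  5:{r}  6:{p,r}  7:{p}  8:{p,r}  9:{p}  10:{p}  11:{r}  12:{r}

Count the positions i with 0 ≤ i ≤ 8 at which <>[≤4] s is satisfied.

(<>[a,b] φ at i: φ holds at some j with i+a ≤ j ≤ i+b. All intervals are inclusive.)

3

Evaluate at each i in [0,8]:
  i=0: ✓ (witness j=2)
  i=1: ✓ (witness j=2)
  i=2: ✓ (witness j=2)
  i=3: ✗ (none in [3,7])
  i=4: ✗ (none in [4,8])
  i=5: ✗ (none in [5,9])
  i=6: ✗ (none in [6,10])
  i=7: ✗ (none in [7,11])
  i=8: ✗ (none in [8,12])
Positions where it holds: {0, 1, 2} → 3.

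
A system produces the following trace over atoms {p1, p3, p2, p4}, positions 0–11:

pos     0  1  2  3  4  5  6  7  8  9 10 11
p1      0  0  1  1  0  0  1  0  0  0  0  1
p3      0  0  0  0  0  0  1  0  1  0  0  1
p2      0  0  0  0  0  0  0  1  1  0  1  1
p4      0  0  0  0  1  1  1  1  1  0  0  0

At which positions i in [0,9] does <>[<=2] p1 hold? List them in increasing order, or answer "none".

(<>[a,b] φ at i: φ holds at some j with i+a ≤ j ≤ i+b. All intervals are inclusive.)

Evaluate at each i in [0,9]:
  i=0: ✓ (witness j=2)
  i=1: ✓ (witness j=2)
  i=2: ✓ (witness j=2)
  i=3: ✓ (witness j=3)
  i=4: ✓ (witness j=6)
  i=5: ✓ (witness j=6)
  i=6: ✓ (witness j=6)
  i=7: ✗ (none in [7,9])
  i=8: ✗ (none in [8,10])
  i=9: ✓ (witness j=11)

0, 1, 2, 3, 4, 5, 6, 9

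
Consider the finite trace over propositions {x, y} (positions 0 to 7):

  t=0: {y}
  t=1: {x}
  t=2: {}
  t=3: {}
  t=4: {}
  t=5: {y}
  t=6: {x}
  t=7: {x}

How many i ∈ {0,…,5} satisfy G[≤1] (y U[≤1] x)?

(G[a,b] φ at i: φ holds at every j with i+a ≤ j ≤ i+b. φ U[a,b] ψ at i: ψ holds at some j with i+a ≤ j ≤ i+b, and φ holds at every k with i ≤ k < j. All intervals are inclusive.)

2

Evaluate at each i in [0,5]:
  i=0: ✓ (all of [0,1])
  i=1: ✗ (fails at j=2)
  i=2: ✗ (fails at j=2)
  i=3: ✗ (fails at j=3)
  i=4: ✗ (fails at j=4)
  i=5: ✓ (all of [5,6])
Positions where it holds: {0, 5} → 2.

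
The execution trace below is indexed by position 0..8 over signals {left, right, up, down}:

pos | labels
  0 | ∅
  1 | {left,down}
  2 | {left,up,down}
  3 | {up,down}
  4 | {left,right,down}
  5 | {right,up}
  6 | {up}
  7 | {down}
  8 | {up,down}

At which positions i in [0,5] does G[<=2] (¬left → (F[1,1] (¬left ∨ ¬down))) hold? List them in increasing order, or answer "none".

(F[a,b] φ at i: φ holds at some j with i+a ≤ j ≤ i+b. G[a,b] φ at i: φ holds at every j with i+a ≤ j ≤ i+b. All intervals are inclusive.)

4, 5

Evaluate at each i in [0,5]:
  i=0: ✗ (fails at j=0)
  i=1: ✗ (fails at j=3)
  i=2: ✗ (fails at j=3)
  i=3: ✗ (fails at j=3)
  i=4: ✓ (all of [4,6])
  i=5: ✓ (all of [5,7])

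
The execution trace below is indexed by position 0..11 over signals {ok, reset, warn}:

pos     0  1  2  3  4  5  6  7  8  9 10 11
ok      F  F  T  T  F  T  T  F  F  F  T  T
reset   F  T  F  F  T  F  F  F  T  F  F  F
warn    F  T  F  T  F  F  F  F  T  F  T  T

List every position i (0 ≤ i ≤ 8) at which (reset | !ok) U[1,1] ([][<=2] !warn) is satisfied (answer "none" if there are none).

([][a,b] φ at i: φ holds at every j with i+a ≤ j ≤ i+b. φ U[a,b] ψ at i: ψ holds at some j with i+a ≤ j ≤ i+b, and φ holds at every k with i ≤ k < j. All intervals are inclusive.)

4

Evaluate at each i in [0,8]:
  i=0: ✗ (no rhs in [1,1])
  i=1: ✗ (no rhs in [2,2])
  i=2: ✗ (no rhs in [3,3])
  i=3: ✗ (lhs fails at k=3 before rhs at j=4)
  i=4: ✓ (rhs at j=5; lhs holds on [4,4])
  i=5: ✗ (no rhs in [6,6])
  i=6: ✗ (no rhs in [7,7])
  i=7: ✗ (no rhs in [8,8])
  i=8: ✗ (no rhs in [9,9])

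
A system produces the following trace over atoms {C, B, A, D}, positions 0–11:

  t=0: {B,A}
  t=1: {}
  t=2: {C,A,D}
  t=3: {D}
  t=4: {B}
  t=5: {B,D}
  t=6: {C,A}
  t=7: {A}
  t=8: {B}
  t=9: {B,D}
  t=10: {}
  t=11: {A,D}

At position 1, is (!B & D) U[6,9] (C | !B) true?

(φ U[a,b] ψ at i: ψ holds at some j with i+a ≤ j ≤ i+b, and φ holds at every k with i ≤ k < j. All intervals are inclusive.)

Need some j in [7,10] with (C | !B), and (!B & D) at every k in [1,j-1].
  j=7: (C | !B) holds, but (!B & D) fails at k=1 → not this j.
  j=8: (C | !B) false.
  j=9: (C | !B) false.
  j=10: (C | !B) holds, but (!B & D) fails at k=1 → not this j.
No j in the window works → until fails.

Does not hold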